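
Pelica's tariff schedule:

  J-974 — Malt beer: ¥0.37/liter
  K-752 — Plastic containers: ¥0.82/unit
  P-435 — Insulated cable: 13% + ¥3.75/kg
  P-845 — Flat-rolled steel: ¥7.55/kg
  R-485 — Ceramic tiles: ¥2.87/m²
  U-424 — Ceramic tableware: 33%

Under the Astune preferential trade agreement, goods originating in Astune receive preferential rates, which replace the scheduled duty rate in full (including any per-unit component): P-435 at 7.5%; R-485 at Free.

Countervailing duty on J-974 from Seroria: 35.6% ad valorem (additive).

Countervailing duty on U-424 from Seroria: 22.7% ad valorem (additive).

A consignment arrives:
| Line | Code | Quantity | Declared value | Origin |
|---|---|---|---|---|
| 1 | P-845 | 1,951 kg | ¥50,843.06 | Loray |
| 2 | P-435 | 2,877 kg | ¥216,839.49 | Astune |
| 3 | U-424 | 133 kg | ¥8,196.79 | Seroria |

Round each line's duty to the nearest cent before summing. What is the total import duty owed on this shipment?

Line 1 (P-845, Loray, 1,951 kg, ¥50,843.06):
Base rate for P-845 is ¥7.55/kg.
Duty = 1,951 × ¥7.55 = ¥14,730.05.
Line 2 (P-435, Astune, 2,877 kg, ¥216,839.49):
Base rate for P-435 is 13% + ¥3.75/kg.
Origin Astune qualifies under the Pelica–Astune agreement and P-435 is covered: preferential rate 7.5% applies instead.
Duty = ¥216,839.49 × 7.5% = ¥16,262.96.
Line 3 (U-424, Seroria, 133 kg, ¥8,196.79):
Base rate for U-424 is 33%.
Additional duty on U-424 from Seroria: +22.7%. Applied ad valorem rate: 33% + 22.7% = 55.7%.
Duty = ¥8,196.79 × 55.7% = ¥4,565.61.
Total = ¥14,730.05 + ¥16,262.96 + ¥4,565.61 = ¥35,558.62.

¥35,558.62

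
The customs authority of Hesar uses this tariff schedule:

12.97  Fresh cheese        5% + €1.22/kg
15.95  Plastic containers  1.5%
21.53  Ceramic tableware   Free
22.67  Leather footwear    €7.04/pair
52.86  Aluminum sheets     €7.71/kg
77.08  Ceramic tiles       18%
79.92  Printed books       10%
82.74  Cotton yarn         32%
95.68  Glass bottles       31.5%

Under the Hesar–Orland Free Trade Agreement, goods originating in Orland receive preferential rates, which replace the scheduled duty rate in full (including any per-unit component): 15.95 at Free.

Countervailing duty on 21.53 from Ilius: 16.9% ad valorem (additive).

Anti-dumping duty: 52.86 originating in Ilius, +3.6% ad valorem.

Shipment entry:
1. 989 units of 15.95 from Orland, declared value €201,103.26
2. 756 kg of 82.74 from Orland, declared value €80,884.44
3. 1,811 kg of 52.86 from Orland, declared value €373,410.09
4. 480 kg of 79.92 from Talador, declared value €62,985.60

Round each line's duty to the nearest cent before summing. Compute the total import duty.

Line 1 (15.95, Orland, 989 units, €201,103.26):
Base rate for 15.95 is 1.5%.
Origin Orland qualifies under the Hesar–Orland agreement and 15.95 is covered: preferential rate Free applies instead.
Duty = €201,103.26 × 0% = €0.00.
Line 2 (82.74, Orland, 756 kg, €80,884.44):
Base rate for 82.74 is 32%.
Origin Orland is the FTA partner but 82.74 is not on the preference list; base rate stands.
Duty = €80,884.44 × 32% = €25,883.02.
Line 3 (52.86, Orland, 1,811 kg, €373,410.09):
Base rate for 52.86 is €7.71/kg.
Origin Orland is the FTA partner but 52.86 is not on the preference list; base rate stands.
The additional-duty order on 52.86 targets Ilius, not Orland; it does not apply.
Duty = 1,811 × €7.71 = €13,962.81.
Line 4 (79.92, Talador, 480 kg, €62,985.60):
Base rate for 79.92 is 10%.
Duty = €62,985.60 × 10% = €6,298.56.
Total = €0.00 + €25,883.02 + €13,962.81 + €6,298.56 = €46,144.39.

€46,144.39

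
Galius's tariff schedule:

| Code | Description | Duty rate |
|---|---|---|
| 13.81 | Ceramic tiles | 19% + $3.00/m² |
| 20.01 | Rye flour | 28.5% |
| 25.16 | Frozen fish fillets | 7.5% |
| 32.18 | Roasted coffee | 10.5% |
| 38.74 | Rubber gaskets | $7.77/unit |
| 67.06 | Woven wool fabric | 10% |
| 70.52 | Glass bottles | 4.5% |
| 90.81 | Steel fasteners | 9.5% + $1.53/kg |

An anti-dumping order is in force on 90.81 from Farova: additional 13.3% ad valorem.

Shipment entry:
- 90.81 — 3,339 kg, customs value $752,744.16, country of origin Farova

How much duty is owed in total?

$176,734.34

Line 1 (90.81, Farova, 3,339 kg, $752,744.16):
Base rate for 90.81 is 9.5% + $1.53/kg.
Additional duty on 90.81 from Farova: +13.3%. Applied ad valorem rate: 9.5% + 13.3% = 22.8%.
Duty = $752,744.16 × 22.8% + 3,339 × $1.53 = $176,734.34.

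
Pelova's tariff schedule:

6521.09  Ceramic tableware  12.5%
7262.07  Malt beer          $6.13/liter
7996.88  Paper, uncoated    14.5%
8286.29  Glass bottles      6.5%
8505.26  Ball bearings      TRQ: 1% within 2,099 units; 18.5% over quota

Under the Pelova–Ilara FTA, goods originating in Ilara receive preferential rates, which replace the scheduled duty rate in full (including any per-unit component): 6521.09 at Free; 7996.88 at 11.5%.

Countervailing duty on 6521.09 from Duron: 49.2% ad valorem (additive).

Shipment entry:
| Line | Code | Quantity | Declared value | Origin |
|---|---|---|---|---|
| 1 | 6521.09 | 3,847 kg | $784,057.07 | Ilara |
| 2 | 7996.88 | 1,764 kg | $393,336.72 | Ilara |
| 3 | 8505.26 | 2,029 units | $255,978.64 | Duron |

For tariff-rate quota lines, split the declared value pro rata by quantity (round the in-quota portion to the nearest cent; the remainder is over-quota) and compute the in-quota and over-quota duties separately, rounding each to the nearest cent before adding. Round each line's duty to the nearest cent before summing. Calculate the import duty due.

$47,793.51

Line 1 (6521.09, Ilara, 3,847 kg, $784,057.07):
Base rate for 6521.09 is 12.5%.
Origin Ilara qualifies under the Pelova–Ilara agreement and 6521.09 is covered: preferential rate Free applies instead.
The additional-duty order on 6521.09 targets Duron, not Ilara; it does not apply.
Duty = $784,057.07 × 0% = $0.00.
Line 2 (7996.88, Ilara, 1,764 kg, $393,336.72):
Base rate for 7996.88 is 14.5%.
Origin Ilara qualifies under the Pelova–Ilara agreement and 7996.88 is covered: preferential rate 11.5% applies instead.
Duty = $393,336.72 × 11.5% = $45,233.72.
Line 3 (8505.26, Duron, 2,029 units, $255,978.64):
Code 8505.26 is under a tariff-rate quota (threshold 2,099 units). Quantity 2,029 units is within the quota, so the in-quota rate 1% applies to the full value.
Duty = $255,978.64 × 1% = $2,559.79.
Total = $0.00 + $45,233.72 + $2,559.79 = $47,793.51.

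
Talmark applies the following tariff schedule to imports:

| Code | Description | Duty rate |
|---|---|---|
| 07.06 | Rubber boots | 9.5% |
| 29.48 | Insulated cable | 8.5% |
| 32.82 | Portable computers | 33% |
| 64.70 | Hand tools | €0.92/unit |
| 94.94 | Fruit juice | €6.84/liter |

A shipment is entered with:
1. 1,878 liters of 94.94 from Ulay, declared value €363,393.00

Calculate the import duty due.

€12,845.52

Line 1 (94.94, Ulay, 1,878 liters, €363,393.00):
Base rate for 94.94 is €6.84/liter.
Duty = 1,878 × €6.84 = €12,845.52.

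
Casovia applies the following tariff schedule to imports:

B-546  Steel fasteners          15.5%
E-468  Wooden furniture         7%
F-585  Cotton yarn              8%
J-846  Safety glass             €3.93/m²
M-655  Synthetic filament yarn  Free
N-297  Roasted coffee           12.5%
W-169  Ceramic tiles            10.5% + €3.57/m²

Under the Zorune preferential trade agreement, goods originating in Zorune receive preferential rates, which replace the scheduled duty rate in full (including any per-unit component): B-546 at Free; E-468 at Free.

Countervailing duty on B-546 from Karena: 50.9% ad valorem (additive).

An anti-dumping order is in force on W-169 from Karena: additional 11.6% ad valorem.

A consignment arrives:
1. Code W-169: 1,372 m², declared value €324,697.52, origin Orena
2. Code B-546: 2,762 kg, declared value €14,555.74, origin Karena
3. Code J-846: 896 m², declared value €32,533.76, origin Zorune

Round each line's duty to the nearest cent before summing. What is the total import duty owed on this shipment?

€52,177.57

Line 1 (W-169, Orena, 1,372 m², €324,697.52):
Base rate for W-169 is 10.5% + €3.57/m².
The additional-duty order on W-169 targets Karena, not Orena; it does not apply.
Duty = €324,697.52 × 10.5% + 1,372 × €3.57 = €38,991.28.
Line 2 (B-546, Karena, 2,762 kg, €14,555.74):
Base rate for B-546 is 15.5%.
B-546 has an FTA preferential rate, but origin Karena is not Zorune; base rate stands.
Additional duty on B-546 from Karena: +50.9%. Applied ad valorem rate: 15.5% + 50.9% = 66.4%.
Duty = €14,555.74 × 66.4% = €9,665.01.
Line 3 (J-846, Zorune, 896 m², €32,533.76):
Base rate for J-846 is €3.93/m².
Origin Zorune is the FTA partner but J-846 is not on the preference list; base rate stands.
Duty = 896 × €3.93 = €3,521.28.
Total = €38,991.28 + €9,665.01 + €3,521.28 = €52,177.57.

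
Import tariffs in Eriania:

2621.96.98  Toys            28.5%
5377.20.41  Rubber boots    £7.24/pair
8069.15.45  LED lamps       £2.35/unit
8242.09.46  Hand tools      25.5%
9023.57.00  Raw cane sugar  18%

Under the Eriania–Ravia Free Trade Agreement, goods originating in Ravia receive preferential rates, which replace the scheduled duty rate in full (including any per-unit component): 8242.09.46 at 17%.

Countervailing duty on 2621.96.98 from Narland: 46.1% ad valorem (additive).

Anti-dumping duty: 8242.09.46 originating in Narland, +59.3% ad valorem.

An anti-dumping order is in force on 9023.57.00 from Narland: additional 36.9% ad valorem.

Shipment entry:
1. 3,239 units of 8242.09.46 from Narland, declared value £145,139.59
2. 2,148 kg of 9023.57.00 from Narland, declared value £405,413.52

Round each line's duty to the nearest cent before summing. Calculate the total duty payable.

Line 1 (8242.09.46, Narland, 3,239 units, £145,139.59):
Base rate for 8242.09.46 is 25.5%.
8242.09.46 has an FTA preferential rate, but origin Narland is not Ravia; base rate stands.
Additional duty on 8242.09.46 from Narland: +59.3%. Applied ad valorem rate: 25.5% + 59.3% = 84.8%.
Duty = £145,139.59 × 84.8% = £123,078.37.
Line 2 (9023.57.00, Narland, 2,148 kg, £405,413.52):
Base rate for 9023.57.00 is 18%.
Additional duty on 9023.57.00 from Narland: +36.9%. Applied ad valorem rate: 18% + 36.9% = 54.9%.
Duty = £405,413.52 × 54.9% = £222,572.02.
Total = £123,078.37 + £222,572.02 = £345,650.39.

£345,650.39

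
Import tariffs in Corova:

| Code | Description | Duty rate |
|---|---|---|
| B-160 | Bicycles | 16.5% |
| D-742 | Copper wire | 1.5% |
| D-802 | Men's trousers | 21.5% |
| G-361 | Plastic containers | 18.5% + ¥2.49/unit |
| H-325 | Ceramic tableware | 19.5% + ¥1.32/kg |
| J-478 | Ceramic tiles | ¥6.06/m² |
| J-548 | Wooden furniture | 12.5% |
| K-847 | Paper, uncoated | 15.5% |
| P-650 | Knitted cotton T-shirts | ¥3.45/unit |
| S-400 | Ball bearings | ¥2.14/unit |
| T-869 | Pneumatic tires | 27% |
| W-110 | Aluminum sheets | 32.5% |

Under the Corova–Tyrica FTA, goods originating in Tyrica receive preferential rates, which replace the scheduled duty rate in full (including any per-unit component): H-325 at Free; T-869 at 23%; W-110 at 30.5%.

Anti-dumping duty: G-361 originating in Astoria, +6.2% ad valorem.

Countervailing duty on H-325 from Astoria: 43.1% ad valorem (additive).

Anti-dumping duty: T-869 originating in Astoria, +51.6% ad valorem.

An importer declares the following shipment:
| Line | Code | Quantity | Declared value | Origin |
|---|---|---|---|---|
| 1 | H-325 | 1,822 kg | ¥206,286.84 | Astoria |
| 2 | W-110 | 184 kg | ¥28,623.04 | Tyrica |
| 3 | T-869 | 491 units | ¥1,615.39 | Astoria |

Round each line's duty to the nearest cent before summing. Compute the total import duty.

Line 1 (H-325, Astoria, 1,822 kg, ¥206,286.84):
Base rate for H-325 is 19.5% + ¥1.32/kg.
H-325 has an FTA preferential rate, but origin Astoria is not Tyrica; base rate stands.
Additional duty on H-325 from Astoria: +43.1%. Applied ad valorem rate: 19.5% + 43.1% = 62.6%.
Duty = ¥206,286.84 × 62.6% + 1,822 × ¥1.32 = ¥131,540.60.
Line 2 (W-110, Tyrica, 184 kg, ¥28,623.04):
Base rate for W-110 is 32.5%.
Origin Tyrica qualifies under the Corova–Tyrica agreement and W-110 is covered: preferential rate 30.5% applies instead.
Duty = ¥28,623.04 × 30.5% = ¥8,730.03.
Line 3 (T-869, Astoria, 491 units, ¥1,615.39):
Base rate for T-869 is 27%.
T-869 has an FTA preferential rate, but origin Astoria is not Tyrica; base rate stands.
Additional duty on T-869 from Astoria: +51.6%. Applied ad valorem rate: 27% + 51.6% = 78.6%.
Duty = ¥1,615.39 × 78.6% = ¥1,269.70.
Total = ¥131,540.60 + ¥8,730.03 + ¥1,269.70 = ¥141,540.33.

¥141,540.33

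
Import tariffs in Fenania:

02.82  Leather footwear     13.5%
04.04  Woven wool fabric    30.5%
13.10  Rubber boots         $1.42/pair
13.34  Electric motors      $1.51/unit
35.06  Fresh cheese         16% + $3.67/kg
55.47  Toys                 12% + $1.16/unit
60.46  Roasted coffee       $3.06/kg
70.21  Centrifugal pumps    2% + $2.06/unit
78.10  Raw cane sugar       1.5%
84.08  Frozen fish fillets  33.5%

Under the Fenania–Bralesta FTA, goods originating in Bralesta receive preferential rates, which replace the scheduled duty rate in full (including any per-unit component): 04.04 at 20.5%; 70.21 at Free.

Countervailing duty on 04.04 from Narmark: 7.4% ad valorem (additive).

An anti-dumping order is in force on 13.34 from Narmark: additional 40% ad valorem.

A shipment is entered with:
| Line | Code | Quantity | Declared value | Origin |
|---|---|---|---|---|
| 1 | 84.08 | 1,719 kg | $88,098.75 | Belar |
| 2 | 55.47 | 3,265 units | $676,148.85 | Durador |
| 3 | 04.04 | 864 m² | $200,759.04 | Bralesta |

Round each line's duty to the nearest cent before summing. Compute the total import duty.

$155,593.94

Line 1 (84.08, Belar, 1,719 kg, $88,098.75):
Base rate for 84.08 is 33.5%.
Duty = $88,098.75 × 33.5% = $29,513.08.
Line 2 (55.47, Durador, 3,265 units, $676,148.85):
Base rate for 55.47 is 12% + $1.16/unit.
Duty = $676,148.85 × 12% + 3,265 × $1.16 = $84,925.26.
Line 3 (04.04, Bralesta, 864 m², $200,759.04):
Base rate for 04.04 is 30.5%.
Origin Bralesta qualifies under the Fenania–Bralesta agreement and 04.04 is covered: preferential rate 20.5% applies instead.
The additional-duty order on 04.04 targets Narmark, not Bralesta; it does not apply.
Duty = $200,759.04 × 20.5% = $41,155.60.
Total = $29,513.08 + $84,925.26 + $41,155.60 = $155,593.94.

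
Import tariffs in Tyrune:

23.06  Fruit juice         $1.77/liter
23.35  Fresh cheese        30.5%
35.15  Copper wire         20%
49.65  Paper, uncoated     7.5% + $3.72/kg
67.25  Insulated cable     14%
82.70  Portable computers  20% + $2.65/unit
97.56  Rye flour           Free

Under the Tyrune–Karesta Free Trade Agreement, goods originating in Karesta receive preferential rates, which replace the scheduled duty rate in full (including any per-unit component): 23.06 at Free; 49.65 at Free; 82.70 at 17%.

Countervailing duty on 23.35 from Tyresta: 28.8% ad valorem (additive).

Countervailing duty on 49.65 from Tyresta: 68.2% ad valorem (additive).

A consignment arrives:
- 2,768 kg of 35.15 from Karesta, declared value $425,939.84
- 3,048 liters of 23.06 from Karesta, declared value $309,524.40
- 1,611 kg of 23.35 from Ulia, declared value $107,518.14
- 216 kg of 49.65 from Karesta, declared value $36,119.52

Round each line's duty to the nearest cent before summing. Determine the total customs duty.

Line 1 (35.15, Karesta, 2,768 kg, $425,939.84):
Base rate for 35.15 is 20%.
Origin Karesta is the FTA partner but 35.15 is not on the preference list; base rate stands.
Duty = $425,939.84 × 20% = $85,187.97.
Line 2 (23.06, Karesta, 3,048 liters, $309,524.40):
Base rate for 23.06 is $1.77/liter.
Origin Karesta qualifies under the Tyrune–Karesta agreement and 23.06 is covered: preferential rate Free applies instead.
Duty = $309,524.40 × 0% = $0.00.
Line 3 (23.35, Ulia, 1,611 kg, $107,518.14):
Base rate for 23.35 is 30.5%.
The additional-duty order on 23.35 targets Tyresta, not Ulia; it does not apply.
Duty = $107,518.14 × 30.5% = $32,793.03.
Line 4 (49.65, Karesta, 216 kg, $36,119.52):
Base rate for 49.65 is 7.5% + $3.72/kg.
Origin Karesta qualifies under the Tyrune–Karesta agreement and 49.65 is covered: preferential rate Free applies instead.
The additional-duty order on 49.65 targets Tyresta, not Karesta; it does not apply.
Duty = $36,119.52 × 0% = $0.00.
Total = $85,187.97 + $0.00 + $32,793.03 + $0.00 = $117,981.00.

$117,981.00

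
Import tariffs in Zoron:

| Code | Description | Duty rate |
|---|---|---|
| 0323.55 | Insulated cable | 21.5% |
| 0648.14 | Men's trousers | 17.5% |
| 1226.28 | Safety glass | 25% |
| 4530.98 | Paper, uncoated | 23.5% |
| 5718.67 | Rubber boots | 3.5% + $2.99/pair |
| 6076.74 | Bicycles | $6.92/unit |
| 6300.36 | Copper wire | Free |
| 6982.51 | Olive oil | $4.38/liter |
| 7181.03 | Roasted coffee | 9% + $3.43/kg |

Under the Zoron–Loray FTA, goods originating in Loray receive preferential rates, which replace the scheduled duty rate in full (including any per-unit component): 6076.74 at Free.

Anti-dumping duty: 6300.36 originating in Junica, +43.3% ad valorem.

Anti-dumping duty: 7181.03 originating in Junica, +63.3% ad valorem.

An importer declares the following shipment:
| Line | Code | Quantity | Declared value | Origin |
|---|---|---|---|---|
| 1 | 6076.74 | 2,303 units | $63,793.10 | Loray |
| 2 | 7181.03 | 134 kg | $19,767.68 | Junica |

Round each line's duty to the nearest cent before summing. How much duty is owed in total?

Line 1 (6076.74, Loray, 2,303 units, $63,793.10):
Base rate for 6076.74 is $6.92/unit.
Origin Loray qualifies under the Zoron–Loray agreement and 6076.74 is covered: preferential rate Free applies instead.
Duty = $63,793.10 × 0% = $0.00.
Line 2 (7181.03, Junica, 134 kg, $19,767.68):
Base rate for 7181.03 is 9% + $3.43/kg.
Additional duty on 7181.03 from Junica: +63.3%. Applied ad valorem rate: 9% + 63.3% = 72.3%.
Duty = $19,767.68 × 72.3% + 134 × $3.43 = $14,751.65.
Total = $0.00 + $14,751.65 = $14,751.65.

$14,751.65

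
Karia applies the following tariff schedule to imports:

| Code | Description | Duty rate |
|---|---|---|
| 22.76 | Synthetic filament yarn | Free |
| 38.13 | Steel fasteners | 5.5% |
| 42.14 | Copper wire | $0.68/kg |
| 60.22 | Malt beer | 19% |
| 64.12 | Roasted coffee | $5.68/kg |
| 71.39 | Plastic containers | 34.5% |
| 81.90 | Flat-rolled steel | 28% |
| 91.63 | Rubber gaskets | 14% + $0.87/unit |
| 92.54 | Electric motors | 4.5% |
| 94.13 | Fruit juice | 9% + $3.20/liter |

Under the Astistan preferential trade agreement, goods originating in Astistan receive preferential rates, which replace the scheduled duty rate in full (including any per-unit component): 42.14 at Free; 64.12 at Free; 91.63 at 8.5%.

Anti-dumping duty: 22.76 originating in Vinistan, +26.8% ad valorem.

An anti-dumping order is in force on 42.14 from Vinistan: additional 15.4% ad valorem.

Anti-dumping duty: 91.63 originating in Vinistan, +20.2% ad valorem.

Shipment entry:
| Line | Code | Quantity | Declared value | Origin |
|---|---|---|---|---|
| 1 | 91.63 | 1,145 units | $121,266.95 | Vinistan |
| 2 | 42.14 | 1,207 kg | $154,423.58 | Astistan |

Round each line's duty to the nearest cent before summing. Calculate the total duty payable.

Line 1 (91.63, Vinistan, 1,145 units, $121,266.95):
Base rate for 91.63 is 14% + $0.87/unit.
91.63 has an FTA preferential rate, but origin Vinistan is not Astistan; base rate stands.
Additional duty on 91.63 from Vinistan: +20.2%. Applied ad valorem rate: 14% + 20.2% = 34.2%.
Duty = $121,266.95 × 34.2% + 1,145 × $0.87 = $42,469.45.
Line 2 (42.14, Astistan, 1,207 kg, $154,423.58):
Base rate for 42.14 is $0.68/kg.
Origin Astistan qualifies under the Karia–Astistan agreement and 42.14 is covered: preferential rate Free applies instead.
The additional-duty order on 42.14 targets Vinistan, not Astistan; it does not apply.
Duty = $154,423.58 × 0% = $0.00.
Total = $42,469.45 + $0.00 = $42,469.45.

$42,469.45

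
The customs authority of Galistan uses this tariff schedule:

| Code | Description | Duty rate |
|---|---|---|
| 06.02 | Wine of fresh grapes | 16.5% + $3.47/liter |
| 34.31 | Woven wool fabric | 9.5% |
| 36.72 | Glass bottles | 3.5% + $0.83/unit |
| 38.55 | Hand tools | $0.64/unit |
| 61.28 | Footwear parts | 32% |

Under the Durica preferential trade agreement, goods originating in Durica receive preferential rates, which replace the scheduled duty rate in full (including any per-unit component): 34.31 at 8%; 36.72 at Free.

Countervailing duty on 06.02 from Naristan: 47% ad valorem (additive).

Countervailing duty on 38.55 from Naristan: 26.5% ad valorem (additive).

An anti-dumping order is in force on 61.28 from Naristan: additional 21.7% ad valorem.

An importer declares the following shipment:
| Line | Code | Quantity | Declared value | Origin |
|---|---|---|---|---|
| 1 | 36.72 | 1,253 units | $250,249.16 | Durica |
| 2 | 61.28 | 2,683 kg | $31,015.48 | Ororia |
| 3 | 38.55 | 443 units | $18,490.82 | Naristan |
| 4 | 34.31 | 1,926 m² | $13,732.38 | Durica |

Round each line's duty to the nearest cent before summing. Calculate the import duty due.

Line 1 (36.72, Durica, 1,253 units, $250,249.16):
Base rate for 36.72 is 3.5% + $0.83/unit.
Origin Durica qualifies under the Galistan–Durica agreement and 36.72 is covered: preferential rate Free applies instead.
Duty = $250,249.16 × 0% = $0.00.
Line 2 (61.28, Ororia, 2,683 kg, $31,015.48):
Base rate for 61.28 is 32%.
The additional-duty order on 61.28 targets Naristan, not Ororia; it does not apply.
Duty = $31,015.48 × 32% = $9,924.95.
Line 3 (38.55, Naristan, 443 units, $18,490.82):
Base rate for 38.55 is $0.64/unit.
Additional duty on 38.55 from Naristan: +26.5% ad valorem. Applied ad valorem rate = 26.5%.
Duty = $18,490.82 × 26.5% + 443 × $0.64 = $5,183.59.
Line 4 (34.31, Durica, 1,926 m², $13,732.38):
Base rate for 34.31 is 9.5%.
Origin Durica qualifies under the Galistan–Durica agreement and 34.31 is covered: preferential rate 8% applies instead.
Duty = $13,732.38 × 8% = $1,098.59.
Total = $0.00 + $9,924.95 + $5,183.59 + $1,098.59 = $16,207.13.

$16,207.13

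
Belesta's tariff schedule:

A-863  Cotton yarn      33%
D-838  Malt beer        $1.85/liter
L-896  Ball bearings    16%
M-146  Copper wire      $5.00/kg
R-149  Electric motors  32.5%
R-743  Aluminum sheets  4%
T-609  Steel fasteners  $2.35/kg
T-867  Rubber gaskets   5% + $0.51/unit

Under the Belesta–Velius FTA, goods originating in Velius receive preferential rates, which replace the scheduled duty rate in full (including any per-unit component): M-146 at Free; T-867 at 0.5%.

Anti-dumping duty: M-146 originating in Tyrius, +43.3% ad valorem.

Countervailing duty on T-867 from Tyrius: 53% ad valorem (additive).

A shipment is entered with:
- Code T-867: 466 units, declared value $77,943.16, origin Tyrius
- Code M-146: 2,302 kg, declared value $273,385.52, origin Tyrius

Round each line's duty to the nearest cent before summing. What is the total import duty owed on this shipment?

Line 1 (T-867, Tyrius, 466 units, $77,943.16):
Base rate for T-867 is 5% + $0.51/unit.
T-867 has an FTA preferential rate, but origin Tyrius is not Velius; base rate stands.
Additional duty on T-867 from Tyrius: +53%. Applied ad valorem rate: 5% + 53% = 58%.
Duty = $77,943.16 × 58% + 466 × $0.51 = $45,444.69.
Line 2 (M-146, Tyrius, 2,302 kg, $273,385.52):
Base rate for M-146 is $5.00/kg.
M-146 has an FTA preferential rate, but origin Tyrius is not Velius; base rate stands.
Additional duty on M-146 from Tyrius: +43.3% ad valorem. Applied ad valorem rate = 43.3%.
Duty = $273,385.52 × 43.3% + 2,302 × $5.00 = $129,885.93.
Total = $45,444.69 + $129,885.93 = $175,330.62.

$175,330.62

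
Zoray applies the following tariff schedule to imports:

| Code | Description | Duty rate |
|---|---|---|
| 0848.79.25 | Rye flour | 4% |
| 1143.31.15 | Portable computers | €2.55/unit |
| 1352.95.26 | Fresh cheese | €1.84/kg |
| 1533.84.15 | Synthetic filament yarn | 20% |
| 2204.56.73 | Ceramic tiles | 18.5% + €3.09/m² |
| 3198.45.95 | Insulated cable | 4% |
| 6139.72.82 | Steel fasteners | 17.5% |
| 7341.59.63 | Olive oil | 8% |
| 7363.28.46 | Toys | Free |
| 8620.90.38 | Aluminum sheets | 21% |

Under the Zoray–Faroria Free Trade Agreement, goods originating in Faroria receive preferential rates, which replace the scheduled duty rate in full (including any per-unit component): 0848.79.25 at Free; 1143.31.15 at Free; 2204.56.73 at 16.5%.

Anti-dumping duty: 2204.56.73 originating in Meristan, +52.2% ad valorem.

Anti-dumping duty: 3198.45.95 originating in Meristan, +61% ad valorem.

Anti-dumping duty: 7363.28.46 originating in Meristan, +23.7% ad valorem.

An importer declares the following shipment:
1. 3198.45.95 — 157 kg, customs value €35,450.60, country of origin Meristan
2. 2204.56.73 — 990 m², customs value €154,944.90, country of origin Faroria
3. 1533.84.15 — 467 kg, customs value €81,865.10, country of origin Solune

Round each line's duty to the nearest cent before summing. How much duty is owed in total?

€64,981.82

Line 1 (3198.45.95, Meristan, 157 kg, €35,450.60):
Base rate for 3198.45.95 is 4%.
Additional duty on 3198.45.95 from Meristan: +61%. Applied ad valorem rate: 4% + 61% = 65%.
Duty = €35,450.60 × 65% = €23,042.89.
Line 2 (2204.56.73, Faroria, 990 m², €154,944.90):
Base rate for 2204.56.73 is 18.5% + €3.09/m².
Origin Faroria qualifies under the Zoray–Faroria agreement and 2204.56.73 is covered: preferential rate 16.5% applies instead.
The additional-duty order on 2204.56.73 targets Meristan, not Faroria; it does not apply.
Duty = €154,944.90 × 16.5% = €25,565.91.
Line 3 (1533.84.15, Solune, 467 kg, €81,865.10):
Base rate for 1533.84.15 is 20%.
Duty = €81,865.10 × 20% = €16,373.02.
Total = €23,042.89 + €25,565.91 + €16,373.02 = €64,981.82.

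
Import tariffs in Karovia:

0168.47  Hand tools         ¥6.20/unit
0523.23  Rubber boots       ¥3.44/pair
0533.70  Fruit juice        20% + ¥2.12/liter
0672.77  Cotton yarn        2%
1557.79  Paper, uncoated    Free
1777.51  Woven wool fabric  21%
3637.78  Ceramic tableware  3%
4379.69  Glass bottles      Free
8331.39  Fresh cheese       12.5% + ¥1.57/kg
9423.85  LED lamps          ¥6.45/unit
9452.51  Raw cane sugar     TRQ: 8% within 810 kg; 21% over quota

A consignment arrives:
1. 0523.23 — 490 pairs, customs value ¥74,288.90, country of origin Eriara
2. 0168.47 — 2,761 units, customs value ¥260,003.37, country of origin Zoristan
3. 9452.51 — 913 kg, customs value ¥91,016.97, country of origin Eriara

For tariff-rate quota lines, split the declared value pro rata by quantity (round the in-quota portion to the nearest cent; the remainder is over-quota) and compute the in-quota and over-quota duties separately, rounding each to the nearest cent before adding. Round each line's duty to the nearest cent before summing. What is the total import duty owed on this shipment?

¥27,420.00

Line 1 (0523.23, Eriara, 490 pairs, ¥74,288.90):
Base rate for 0523.23 is ¥3.44/pair.
Duty = 490 × ¥3.44 = ¥1,685.60.
Line 2 (0168.47, Zoristan, 2,761 units, ¥260,003.37):
Base rate for 0168.47 is ¥6.20/unit.
Duty = 2,761 × ¥6.20 = ¥17,118.20.
Line 3 (9452.51, Eriara, 913 kg, ¥91,016.97):
Code 9452.51 is under a tariff-rate quota (threshold 810 kg). In-quota: 810 kg at 8%; over-quota: 103 kg at 21%.
Pro-rata value split: in-quota = ¥91,016.97 × 810/913 = ¥80,748.90; over-quota = ¥91,016.97 − ¥80,748.90 = ¥10,268.07.
In-quota duty = ¥80,748.90 × 8% = ¥6,459.91. Over-quota duty = ¥10,268.07 × 21% = ¥2,156.29.
Line duty = ¥6,459.91 + ¥2,156.29 = ¥8,616.20.
Total = ¥1,685.60 + ¥17,118.20 + ¥8,616.20 = ¥27,420.00.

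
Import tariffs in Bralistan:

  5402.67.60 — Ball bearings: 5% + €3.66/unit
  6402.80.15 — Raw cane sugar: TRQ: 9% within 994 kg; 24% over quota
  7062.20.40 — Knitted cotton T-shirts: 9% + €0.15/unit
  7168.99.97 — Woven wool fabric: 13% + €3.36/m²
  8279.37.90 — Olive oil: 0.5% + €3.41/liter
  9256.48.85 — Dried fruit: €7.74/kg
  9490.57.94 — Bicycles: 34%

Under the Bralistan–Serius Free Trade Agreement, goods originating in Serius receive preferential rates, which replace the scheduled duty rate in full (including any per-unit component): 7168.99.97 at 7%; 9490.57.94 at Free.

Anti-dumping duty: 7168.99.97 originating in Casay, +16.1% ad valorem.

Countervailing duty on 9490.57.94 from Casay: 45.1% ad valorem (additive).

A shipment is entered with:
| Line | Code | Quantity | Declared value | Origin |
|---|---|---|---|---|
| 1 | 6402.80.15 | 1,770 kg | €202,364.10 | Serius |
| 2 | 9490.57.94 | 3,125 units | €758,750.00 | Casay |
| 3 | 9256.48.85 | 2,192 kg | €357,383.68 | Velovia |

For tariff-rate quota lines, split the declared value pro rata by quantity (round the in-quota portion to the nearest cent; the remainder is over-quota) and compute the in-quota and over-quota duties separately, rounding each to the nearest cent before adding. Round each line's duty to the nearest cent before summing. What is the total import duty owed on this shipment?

€648,658.11

Line 1 (6402.80.15, Serius, 1,770 kg, €202,364.10):
Code 6402.80.15 is under a tariff-rate quota (threshold 994 kg). In-quota: 994 kg at 9%; over-quota: 776 kg at 24%.
Pro-rata value split: in-quota = €202,364.10 × 994/1,770 = €113,644.02; over-quota = €202,364.10 − €113,644.02 = €88,720.08.
In-quota duty = €113,644.02 × 9% = €10,227.96. Over-quota duty = €88,720.08 × 24% = €21,292.82.
Line duty = €10,227.96 + €21,292.82 = €31,520.78.
Line 2 (9490.57.94, Casay, 3,125 units, €758,750.00):
Base rate for 9490.57.94 is 34%.
9490.57.94 has an FTA preferential rate, but origin Casay is not Serius; base rate stands.
Additional duty on 9490.57.94 from Casay: +45.1%. Applied ad valorem rate: 34% + 45.1% = 79.1%.
Duty = €758,750.00 × 79.1% = €600,171.25.
Line 3 (9256.48.85, Velovia, 2,192 kg, €357,383.68):
Base rate for 9256.48.85 is €7.74/kg.
Duty = 2,192 × €7.74 = €16,966.08.
Total = €31,520.78 + €600,171.25 + €16,966.08 = €648,658.11.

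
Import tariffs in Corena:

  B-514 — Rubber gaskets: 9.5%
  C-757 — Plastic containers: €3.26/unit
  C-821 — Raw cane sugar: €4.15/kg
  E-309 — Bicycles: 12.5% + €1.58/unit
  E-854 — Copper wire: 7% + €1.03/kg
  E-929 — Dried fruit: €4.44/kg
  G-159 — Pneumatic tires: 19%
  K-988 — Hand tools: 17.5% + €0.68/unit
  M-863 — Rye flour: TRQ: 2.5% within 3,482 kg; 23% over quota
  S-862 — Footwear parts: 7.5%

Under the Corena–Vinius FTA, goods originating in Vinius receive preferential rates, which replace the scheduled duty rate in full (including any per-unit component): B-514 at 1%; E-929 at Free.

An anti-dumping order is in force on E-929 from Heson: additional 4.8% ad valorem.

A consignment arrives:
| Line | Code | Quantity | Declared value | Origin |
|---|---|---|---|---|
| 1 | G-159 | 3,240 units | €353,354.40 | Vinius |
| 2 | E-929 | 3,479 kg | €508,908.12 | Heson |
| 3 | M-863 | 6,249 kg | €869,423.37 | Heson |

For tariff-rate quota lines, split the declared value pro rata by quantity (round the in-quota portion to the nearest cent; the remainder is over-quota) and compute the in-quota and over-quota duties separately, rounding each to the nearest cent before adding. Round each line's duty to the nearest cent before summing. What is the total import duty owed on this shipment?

€207,666.68

Line 1 (G-159, Vinius, 3,240 units, €353,354.40):
Base rate for G-159 is 19%.
Origin Vinius is the FTA partner but G-159 is not on the preference list; base rate stands.
Duty = €353,354.40 × 19% = €67,137.34.
Line 2 (E-929, Heson, 3,479 kg, €508,908.12):
Base rate for E-929 is €4.44/kg.
E-929 has an FTA preferential rate, but origin Heson is not Vinius; base rate stands.
Additional duty on E-929 from Heson: +4.8% ad valorem. Applied ad valorem rate = 4.8%.
Duty = €508,908.12 × 4.8% + 3,479 × €4.44 = €39,874.35.
Line 3 (M-863, Heson, 6,249 kg, €869,423.37):
Code M-863 is under a tariff-rate quota (threshold 3,482 kg). In-quota: 3,482 kg at 2.5%; over-quota: 2,767 kg at 23%.
Pro-rata value split: in-quota = €869,423.37 × 3,482/6,249 = €484,450.66; over-quota = €869,423.37 − €484,450.66 = €384,972.71.
In-quota duty = €484,450.66 × 2.5% = €12,111.27. Over-quota duty = €384,972.71 × 23% = €88,543.72.
Line duty = €12,111.27 + €88,543.72 = €100,654.99.
Total = €67,137.34 + €39,874.35 + €100,654.99 = €207,666.68.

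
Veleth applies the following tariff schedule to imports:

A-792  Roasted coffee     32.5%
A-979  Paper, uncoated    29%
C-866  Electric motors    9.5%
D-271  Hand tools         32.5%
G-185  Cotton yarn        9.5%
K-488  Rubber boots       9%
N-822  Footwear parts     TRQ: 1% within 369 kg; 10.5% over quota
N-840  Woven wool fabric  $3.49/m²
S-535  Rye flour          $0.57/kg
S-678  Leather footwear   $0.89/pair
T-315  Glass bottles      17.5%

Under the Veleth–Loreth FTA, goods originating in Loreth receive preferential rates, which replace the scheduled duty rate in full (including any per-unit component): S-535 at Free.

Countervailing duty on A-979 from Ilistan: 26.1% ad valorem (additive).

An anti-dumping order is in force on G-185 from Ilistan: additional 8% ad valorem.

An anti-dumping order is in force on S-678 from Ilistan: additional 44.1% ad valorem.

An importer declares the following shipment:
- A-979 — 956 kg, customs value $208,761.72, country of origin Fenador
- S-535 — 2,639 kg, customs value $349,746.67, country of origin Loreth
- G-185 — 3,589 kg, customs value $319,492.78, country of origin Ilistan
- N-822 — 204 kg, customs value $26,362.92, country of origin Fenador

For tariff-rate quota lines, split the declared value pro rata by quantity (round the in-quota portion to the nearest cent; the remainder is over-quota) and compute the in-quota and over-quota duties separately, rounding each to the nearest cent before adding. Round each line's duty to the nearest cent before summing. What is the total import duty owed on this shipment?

Line 1 (A-979, Fenador, 956 kg, $208,761.72):
Base rate for A-979 is 29%.
The additional-duty order on A-979 targets Ilistan, not Fenador; it does not apply.
Duty = $208,761.72 × 29% = $60,540.90.
Line 2 (S-535, Loreth, 2,639 kg, $349,746.67):
Base rate for S-535 is $0.57/kg.
Origin Loreth qualifies under the Veleth–Loreth agreement and S-535 is covered: preferential rate Free applies instead.
Duty = $349,746.67 × 0% = $0.00.
Line 3 (G-185, Ilistan, 3,589 kg, $319,492.78):
Base rate for G-185 is 9.5%.
Additional duty on G-185 from Ilistan: +8%. Applied ad valorem rate: 9.5% + 8% = 17.5%.
Duty = $319,492.78 × 17.5% = $55,911.24.
Line 4 (N-822, Fenador, 204 kg, $26,362.92):
Code N-822 is under a tariff-rate quota (threshold 369 kg). Quantity 204 kg is within the quota, so the in-quota rate 1% applies to the full value.
Duty = $26,362.92 × 1% = $263.63.
Total = $60,540.90 + $0.00 + $55,911.24 + $263.63 = $116,715.77.

$116,715.77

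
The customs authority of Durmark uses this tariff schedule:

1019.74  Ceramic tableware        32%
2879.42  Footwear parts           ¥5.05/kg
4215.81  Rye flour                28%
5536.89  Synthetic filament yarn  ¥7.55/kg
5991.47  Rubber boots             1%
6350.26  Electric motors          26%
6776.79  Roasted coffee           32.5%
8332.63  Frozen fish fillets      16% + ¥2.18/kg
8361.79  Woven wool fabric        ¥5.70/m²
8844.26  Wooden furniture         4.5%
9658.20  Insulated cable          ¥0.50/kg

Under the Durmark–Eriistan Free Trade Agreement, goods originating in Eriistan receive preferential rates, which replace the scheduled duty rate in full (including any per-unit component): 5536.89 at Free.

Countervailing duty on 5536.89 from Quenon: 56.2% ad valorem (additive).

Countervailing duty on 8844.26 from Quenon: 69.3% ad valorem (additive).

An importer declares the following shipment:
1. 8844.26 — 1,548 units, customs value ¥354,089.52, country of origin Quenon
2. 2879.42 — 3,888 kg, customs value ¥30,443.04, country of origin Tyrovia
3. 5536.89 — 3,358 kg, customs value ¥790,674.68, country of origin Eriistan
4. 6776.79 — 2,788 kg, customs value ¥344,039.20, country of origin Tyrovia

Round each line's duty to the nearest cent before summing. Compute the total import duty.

¥392,765.21

Line 1 (8844.26, Quenon, 1,548 units, ¥354,089.52):
Base rate for 8844.26 is 4.5%.
Additional duty on 8844.26 from Quenon: +69.3%. Applied ad valorem rate: 4.5% + 69.3% = 73.8%.
Duty = ¥354,089.52 × 73.8% = ¥261,318.07.
Line 2 (2879.42, Tyrovia, 3,888 kg, ¥30,443.04):
Base rate for 2879.42 is ¥5.05/kg.
Duty = 3,888 × ¥5.05 = ¥19,634.40.
Line 3 (5536.89, Eriistan, 3,358 kg, ¥790,674.68):
Base rate for 5536.89 is ¥7.55/kg.
Origin Eriistan qualifies under the Durmark–Eriistan agreement and 5536.89 is covered: preferential rate Free applies instead.
The additional-duty order on 5536.89 targets Quenon, not Eriistan; it does not apply.
Duty = ¥790,674.68 × 0% = ¥0.00.
Line 4 (6776.79, Tyrovia, 2,788 kg, ¥344,039.20):
Base rate for 6776.79 is 32.5%.
Duty = ¥344,039.20 × 32.5% = ¥111,812.74.
Total = ¥261,318.07 + ¥19,634.40 + ¥0.00 + ¥111,812.74 = ¥392,765.21.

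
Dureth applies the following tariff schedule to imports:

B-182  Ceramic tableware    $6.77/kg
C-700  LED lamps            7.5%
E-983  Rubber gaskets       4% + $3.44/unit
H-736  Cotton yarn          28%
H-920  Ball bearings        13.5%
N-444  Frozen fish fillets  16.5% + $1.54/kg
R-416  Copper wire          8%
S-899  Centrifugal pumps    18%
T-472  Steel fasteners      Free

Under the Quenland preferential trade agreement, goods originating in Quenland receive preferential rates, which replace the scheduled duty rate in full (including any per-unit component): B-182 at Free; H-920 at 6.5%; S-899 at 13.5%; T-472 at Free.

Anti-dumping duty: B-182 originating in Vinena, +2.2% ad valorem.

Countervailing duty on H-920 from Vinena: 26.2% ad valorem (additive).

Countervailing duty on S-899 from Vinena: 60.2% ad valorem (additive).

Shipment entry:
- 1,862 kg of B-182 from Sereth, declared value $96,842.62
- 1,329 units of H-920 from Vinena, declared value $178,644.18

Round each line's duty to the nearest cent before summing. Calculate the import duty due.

$83,527.48

Line 1 (B-182, Sereth, 1,862 kg, $96,842.62):
Base rate for B-182 is $6.77/kg.
B-182 has an FTA preferential rate, but origin Sereth is not Quenland; base rate stands.
The additional-duty order on B-182 targets Vinena, not Sereth; it does not apply.
Duty = 1,862 × $6.77 = $12,605.74.
Line 2 (H-920, Vinena, 1,329 units, $178,644.18):
Base rate for H-920 is 13.5%.
H-920 has an FTA preferential rate, but origin Vinena is not Quenland; base rate stands.
Additional duty on H-920 from Vinena: +26.2%. Applied ad valorem rate: 13.5% + 26.2% = 39.7%.
Duty = $178,644.18 × 39.7% = $70,921.74.
Total = $12,605.74 + $70,921.74 = $83,527.48.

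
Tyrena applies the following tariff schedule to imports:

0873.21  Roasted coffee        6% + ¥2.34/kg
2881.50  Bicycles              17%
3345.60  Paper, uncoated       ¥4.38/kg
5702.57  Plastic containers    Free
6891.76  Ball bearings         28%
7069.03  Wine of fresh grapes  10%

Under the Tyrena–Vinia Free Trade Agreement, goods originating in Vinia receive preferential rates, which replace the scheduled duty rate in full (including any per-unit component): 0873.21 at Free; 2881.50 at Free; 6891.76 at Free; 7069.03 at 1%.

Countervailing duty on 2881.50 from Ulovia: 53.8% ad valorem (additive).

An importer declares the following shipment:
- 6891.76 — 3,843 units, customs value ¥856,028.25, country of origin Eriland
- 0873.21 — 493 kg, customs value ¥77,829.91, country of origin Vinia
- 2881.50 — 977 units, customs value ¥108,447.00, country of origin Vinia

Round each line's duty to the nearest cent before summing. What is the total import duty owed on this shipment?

¥239,687.91

Line 1 (6891.76, Eriland, 3,843 units, ¥856,028.25):
Base rate for 6891.76 is 28%.
6891.76 has an FTA preferential rate, but origin Eriland is not Vinia; base rate stands.
Duty = ¥856,028.25 × 28% = ¥239,687.91.
Line 2 (0873.21, Vinia, 493 kg, ¥77,829.91):
Base rate for 0873.21 is 6% + ¥2.34/kg.
Origin Vinia qualifies under the Tyrena–Vinia agreement and 0873.21 is covered: preferential rate Free applies instead.
Duty = ¥77,829.91 × 0% = ¥0.00.
Line 3 (2881.50, Vinia, 977 units, ¥108,447.00):
Base rate for 2881.50 is 17%.
Origin Vinia qualifies under the Tyrena–Vinia agreement and 2881.50 is covered: preferential rate Free applies instead.
The additional-duty order on 2881.50 targets Ulovia, not Vinia; it does not apply.
Duty = ¥108,447.00 × 0% = ¥0.00.
Total = ¥239,687.91 + ¥0.00 + ¥0.00 = ¥239,687.91.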